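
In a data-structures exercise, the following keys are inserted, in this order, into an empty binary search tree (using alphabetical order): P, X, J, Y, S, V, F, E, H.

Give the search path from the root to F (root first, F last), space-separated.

Insert P: tree is empty, so P becomes the root.
Insert X: X > P → go right. Place as right child of P.
Insert J: J < P → go left. Place as left child of P.
Insert Y: Y > P → go right; Y > X → go right. Place as right child of X.
Insert S: S > P → go right; S < X → go left. Place as left child of X.
Insert V: V > P → go right; V < X → go left; V > S → go right. Place as right child of S.
Insert F: F < P → go left; F < J → go left. Place as left child of J.
Insert E: E < P → go left; E < J → go left; E < F → go left. Place as left child of F.
Insert H: H < P → go left; H < J → go left; H > F → go right. Place as right child of F.

P J F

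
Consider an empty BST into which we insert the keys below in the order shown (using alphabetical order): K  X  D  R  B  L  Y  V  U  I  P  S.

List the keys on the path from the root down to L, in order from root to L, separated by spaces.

Insert K: tree is empty, so K becomes the root.
Insert X: X > K → go right. Place as right child of K.
Insert D: D < K → go left. Place as left child of K.
Insert R: R > K → go right; R < X → go left. Place as left child of X.
Insert B: B < K → go left; B < D → go left. Place as left child of D.
Insert L: L > K → go right; L < X → go left; L < R → go left. Place as left child of R.
Insert Y: Y > K → go right; Y > X → go right. Place as right child of X.
Insert V: V > K → go right; V < X → go left; V > R → go right. Place as right child of R.
Insert U: U > K → go right; U < X → go left; U > R → go right; U < V → go left. Place as left child of V.
Insert I: I < K → go left; I > D → go right. Place as right child of D.
Insert P: P > K → go right; P < X → go left; P < R → go left; P > L → go right. Place as right child of L.
Insert S: S > K → go right; S < X → go left; S > R → go right; S < V → go left; S < U → go left. Place as left child of U.

K X R L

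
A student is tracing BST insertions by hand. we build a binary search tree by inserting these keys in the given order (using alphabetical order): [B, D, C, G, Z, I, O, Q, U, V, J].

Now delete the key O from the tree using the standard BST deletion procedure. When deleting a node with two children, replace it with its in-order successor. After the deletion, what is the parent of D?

B

B: root
D: right child of B (depth 1)
C: left child of D (depth 2)
G: right child of D (depth 2)
Z: right child of G (depth 3)
I: left child of Z (depth 4)
O: right child of I (depth 5)
Q: right child of O (depth 6)
U: right child of Q (depth 7)
V: right child of U (depth 8)
J: left child of O (depth 6)

Delete O (two children — replace with in-order successor).
After deletion, D's parent is B.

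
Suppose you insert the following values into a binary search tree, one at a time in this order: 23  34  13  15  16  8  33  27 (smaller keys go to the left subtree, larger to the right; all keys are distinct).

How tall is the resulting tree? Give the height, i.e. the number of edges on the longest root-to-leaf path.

3

23: root
34: right child of 23 (depth 1)
13: left child of 23 (depth 1)
15: right child of 13 (depth 2)
16: right child of 15 (depth 3)
8: left child of 13 (depth 2)
33: left child of 34 (depth 2)
27: left child of 33 (depth 3)

The deepest node is 16 at depth 3.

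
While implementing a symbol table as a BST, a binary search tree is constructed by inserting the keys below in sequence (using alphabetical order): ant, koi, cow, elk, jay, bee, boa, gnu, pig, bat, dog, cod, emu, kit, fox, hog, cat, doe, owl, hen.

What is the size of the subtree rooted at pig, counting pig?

2

Insert ant: tree is empty, so ant becomes the root.
Insert koi: koi > ant → go right. Place as right child of ant.
Insert cow: cow > ant → go right; cow < koi → go left. Place as left child of koi.
Insert elk: elk > ant → go right; elk < koi → go left; elk > cow → go right. Place as right child of cow.
Insert jay: jay > ant → go right; jay < koi → go left; jay > cow → go right; jay > elk → go right. Place as right child of elk.
Insert bee: bee > ant → go right; bee < koi → go left; bee < cow → go left. Place as left child of cow.
Insert boa: boa > ant → go right; boa < koi → go left; boa < cow → go left; boa > bee → go right. Place as right child of bee.
Insert gnu: gnu > ant → go right; gnu < koi → go left; gnu > cow → go right; gnu > elk → go right; gnu < jay → go left. Place as left child of jay.
Insert pig: pig > ant → go right; pig > koi → go right. Place as right child of koi.
Insert bat: bat > ant → go right; bat < koi → go left; bat < cow → go left; bat < bee → go left. Place as left child of bee.
Insert dog: dog > ant → go right; dog < koi → go left; dog > cow → go right; dog < elk → go left. Place as left child of elk.
Insert cod: cod > ant → go right; cod < koi → go left; cod < cow → go left; cod > bee → go right; cod > boa → go right. Place as right child of boa.
Insert emu: emu > ant → go right; emu < koi → go left; emu > cow → go right; emu > elk → go right; emu < jay → go left; emu < gnu → go left. Place as left child of gnu.
Insert kit: kit > ant → go right; kit < koi → go left; kit > cow → go right; kit > elk → go right; kit > jay → go right. Place as right child of jay.
Insert fox: fox > ant → go right; fox < koi → go left; fox > cow → go right; fox > elk → go right; fox < jay → go left; fox < gnu → go left; fox > emu → go right. Place as right child of emu.
Insert hog: hog > ant → go right; hog < koi → go left; hog > cow → go right; hog > elk → go right; hog < jay → go left; hog > gnu → go right. Place as right child of gnu.
Insert cat: cat > ant → go right; cat < koi → go left; cat < cow → go left; cat > bee → go right; cat > boa → go right; cat < cod → go left. Place as left child of cod.
Insert doe: doe > ant → go right; doe < koi → go left; doe > cow → go right; doe < elk → go left; doe < dog → go left. Place as left child of dog.
Insert owl: owl > ant → go right; owl > koi → go right; owl < pig → go left. Place as left child of pig.
Insert hen: hen > ant → go right; hen < koi → go left; hen > cow → go right; hen > elk → go right; hen < jay → go left; hen > gnu → go right; hen < hog → go left. Place as left child of hog.

Subtree rooted at pig contains: pig, owl — 2 nodes.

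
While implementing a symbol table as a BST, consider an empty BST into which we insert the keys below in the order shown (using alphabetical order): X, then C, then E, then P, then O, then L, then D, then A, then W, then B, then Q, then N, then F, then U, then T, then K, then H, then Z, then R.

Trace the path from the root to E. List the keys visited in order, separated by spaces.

X C E

Insert X: tree is empty, so X becomes the root.
Insert C: C < X → go left. Place as left child of X.
Insert E: E < X → go left; E > C → go right. Place as right child of C.
Insert P: P < X → go left; P > C → go right; P > E → go right. Place as right child of E.
Insert O: O < X → go left; O > C → go right; O > E → go right; O < P → go left. Place as left child of P.
Insert L: L < X → go left; L > C → go right; L > E → go right; L < P → go left; L < O → go left. Place as left child of O.
Insert D: D < X → go left; D > C → go right; D < E → go left. Place as left child of E.
Insert A: A < X → go left; A < C → go left. Place as left child of C.
Insert W: W < X → go left; W > C → go right; W > E → go right; W > P → go right. Place as right child of P.
Insert B: B < X → go left; B < C → go left; B > A → go right. Place as right child of A.
Insert Q: Q < X → go left; Q > C → go right; Q > E → go right; Q > P → go right; Q < W → go left. Place as left child of W.
Insert N: N < X → go left; N > C → go right; N > E → go right; N < P → go left; N < O → go left; N > L → go right. Place as right child of L.
Insert F: F < X → go left; F > C → go right; F > E → go right; F < P → go left; F < O → go left; F < L → go left. Place as left child of L.
Insert U: U < X → go left; U > C → go right; U > E → go right; U > P → go right; U < W → go left; U > Q → go right. Place as right child of Q.
Insert T: T < X → go left; T > C → go right; T > E → go right; T > P → go right; T < W → go left; T > Q → go right; T < U → go left. Place as left child of U.
Insert K: K < X → go left; K > C → go right; K > E → go right; K < P → go left; K < O → go left; K < L → go left; K > F → go right. Place as right child of F.
Insert H: H < X → go left; H > C → go right; H > E → go right; H < P → go left; H < O → go left; H < L → go left; H > F → go right; H < K → go left. Place as left child of K.
Insert Z: Z > X → go right. Place as right child of X.
Insert R: R < X → go left; R > C → go right; R > E → go right; R > P → go right; R < W → go left; R > Q → go right; R < U → go left; R < T → go left. Place as left child of T.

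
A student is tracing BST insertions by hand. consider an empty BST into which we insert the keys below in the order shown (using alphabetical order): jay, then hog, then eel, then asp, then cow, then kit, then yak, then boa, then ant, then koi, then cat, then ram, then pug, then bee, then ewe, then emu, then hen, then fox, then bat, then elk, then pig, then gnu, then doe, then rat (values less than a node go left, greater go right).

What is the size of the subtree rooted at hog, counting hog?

16

Insert jay: tree is empty, so jay becomes the root.
Insert hog: hog < jay → go left. Place as left child of jay.
Insert eel: eel < jay → go left; eel < hog → go left. Place as left child of hog.
Insert asp: asp < jay → go left; asp < hog → go left; asp < eel → go left. Place as left child of eel.
Insert cow: cow < jay → go left; cow < hog → go left; cow < eel → go left; cow > asp → go right. Place as right child of asp.
Insert kit: kit > jay → go right. Place as right child of jay.
Insert yak: yak > jay → go right; yak > kit → go right. Place as right child of kit.
Insert boa: boa < jay → go left; boa < hog → go left; boa < eel → go left; boa > asp → go right; boa < cow → go left. Place as left child of cow.
Insert ant: ant < jay → go left; ant < hog → go left; ant < eel → go left; ant < asp → go left. Place as left child of asp.
Insert koi: koi > jay → go right; koi > kit → go right; koi < yak → go left. Place as left child of yak.
Insert cat: cat < jay → go left; cat < hog → go left; cat < eel → go left; cat > asp → go right; cat < cow → go left; cat > boa → go right. Place as right child of boa.
Insert ram: ram > jay → go right; ram > kit → go right; ram < yak → go left; ram > koi → go right. Place as right child of koi.
Insert pug: pug > jay → go right; pug > kit → go right; pug < yak → go left; pug > koi → go right; pug < ram → go left. Place as left child of ram.
Insert bee: bee < jay → go left; bee < hog → go left; bee < eel → go left; bee > asp → go right; bee < cow → go left; bee < boa → go left. Place as left child of boa.
Insert ewe: ewe < jay → go left; ewe < hog → go left; ewe > eel → go right. Place as right child of eel.
Insert emu: emu < jay → go left; emu < hog → go left; emu > eel → go right; emu < ewe → go left. Place as left child of ewe.
Insert hen: hen < jay → go left; hen < hog → go left; hen > eel → go right; hen > ewe → go right. Place as right child of ewe.
Insert fox: fox < jay → go left; fox < hog → go left; fox > eel → go right; fox > ewe → go right; fox < hen → go left. Place as left child of hen.
Insert bat: bat < jay → go left; bat < hog → go left; bat < eel → go left; bat > asp → go right; bat < cow → go left; bat < boa → go left; bat < bee → go left. Place as left child of bee.
Insert elk: elk < jay → go left; elk < hog → go left; elk > eel → go right; elk < ewe → go left; elk < emu → go left. Place as left child of emu.
Insert pig: pig > jay → go right; pig > kit → go right; pig < yak → go left; pig > koi → go right; pig < ram → go left; pig < pug → go left. Place as left child of pug.
Insert gnu: gnu < jay → go left; gnu < hog → go left; gnu > eel → go right; gnu > ewe → go right; gnu < hen → go left; gnu > fox → go right. Place as right child of fox.
Insert doe: doe < jay → go left; doe < hog → go left; doe < eel → go left; doe > asp → go right; doe > cow → go right. Place as right child of cow.
Insert rat: rat > jay → go right; rat > kit → go right; rat < yak → go left; rat > koi → go right; rat > ram → go right. Place as right child of ram.

Subtree rooted at hog contains: hog, eel, asp, ant, cow, boa, bee, bat, cat, doe, ewe, emu, elk, hen, fox, gnu — 16 nodes.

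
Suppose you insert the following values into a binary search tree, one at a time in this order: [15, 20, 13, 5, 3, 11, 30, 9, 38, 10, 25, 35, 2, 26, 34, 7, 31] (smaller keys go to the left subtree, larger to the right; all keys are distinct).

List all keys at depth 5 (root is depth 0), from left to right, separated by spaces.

7 10 34

Insert 15: tree is empty, so 15 becomes the root.
Insert 20: 20 > 15 → go right. Place as right child of 15.
Insert 13: 13 < 15 → go left. Place as left child of 15.
Insert 5: 5 < 15 → go left; 5 < 13 → go left. Place as left child of 13.
Insert 3: 3 < 15 → go left; 3 < 13 → go left; 3 < 5 → go left. Place as left child of 5.
Insert 11: 11 < 15 → go left; 11 < 13 → go left; 11 > 5 → go right. Place as right child of 5.
Insert 30: 30 > 15 → go right; 30 > 20 → go right. Place as right child of 20.
Insert 9: 9 < 15 → go left; 9 < 13 → go left; 9 > 5 → go right; 9 < 11 → go left. Place as left child of 11.
Insert 38: 38 > 15 → go right; 38 > 20 → go right; 38 > 30 → go right. Place as right child of 30.
Insert 10: 10 < 15 → go left; 10 < 13 → go left; 10 > 5 → go right; 10 < 11 → go left; 10 > 9 → go right. Place as right child of 9.
Insert 25: 25 > 15 → go right; 25 > 20 → go right; 25 < 30 → go left. Place as left child of 30.
Insert 35: 35 > 15 → go right; 35 > 20 → go right; 35 > 30 → go right; 35 < 38 → go left. Place as left child of 38.
Insert 2: 2 < 15 → go left; 2 < 13 → go left; 2 < 5 → go left; 2 < 3 → go left. Place as left child of 3.
Insert 26: 26 > 15 → go right; 26 > 20 → go right; 26 < 30 → go left; 26 > 25 → go right. Place as right child of 25.
Insert 34: 34 > 15 → go right; 34 > 20 → go right; 34 > 30 → go right; 34 < 38 → go left; 34 < 35 → go left. Place as left child of 35.
Insert 7: 7 < 15 → go left; 7 < 13 → go left; 7 > 5 → go right; 7 < 11 → go left; 7 < 9 → go left. Place as left child of 9.
Insert 31: 31 > 15 → go right; 31 > 20 → go right; 31 > 30 → go right; 31 < 38 → go left; 31 < 35 → go left; 31 < 34 → go left. Place as left child of 34.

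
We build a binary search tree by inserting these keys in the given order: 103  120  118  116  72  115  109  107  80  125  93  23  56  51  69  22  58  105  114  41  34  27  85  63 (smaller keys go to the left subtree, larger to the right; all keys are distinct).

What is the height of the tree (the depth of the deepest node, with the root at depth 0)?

Insert 103: tree is empty, so 103 becomes the root.
Insert 120: 120 > 103 → go right. Place as right child of 103.
Insert 118: 118 > 103 → go right; 118 < 120 → go left. Place as left child of 120.
Insert 116: 116 > 103 → go right; 116 < 120 → go left; 116 < 118 → go left. Place as left child of 118.
Insert 72: 72 < 103 → go left. Place as left child of 103.
Insert 115: 115 > 103 → go right; 115 < 120 → go left; 115 < 118 → go left; 115 < 116 → go left. Place as left child of 116.
Insert 109: 109 > 103 → go right; 109 < 120 → go left; 109 < 118 → go left; 109 < 116 → go left; 109 < 115 → go left. Place as left child of 115.
Insert 107: 107 > 103 → go right; 107 < 120 → go left; 107 < 118 → go left; 107 < 116 → go left; 107 < 115 → go left; 107 < 109 → go left. Place as left child of 109.
Insert 80: 80 < 103 → go left; 80 > 72 → go right. Place as right child of 72.
Insert 125: 125 > 103 → go right; 125 > 120 → go right. Place as right child of 120.
Insert 93: 93 < 103 → go left; 93 > 72 → go right; 93 > 80 → go right. Place as right child of 80.
Insert 23: 23 < 103 → go left; 23 < 72 → go left. Place as left child of 72.
Insert 56: 56 < 103 → go left; 56 < 72 → go left; 56 > 23 → go right. Place as right child of 23.
Insert 51: 51 < 103 → go left; 51 < 72 → go left; 51 > 23 → go right; 51 < 56 → go left. Place as left child of 56.
Insert 69: 69 < 103 → go left; 69 < 72 → go left; 69 > 23 → go right; 69 > 56 → go right. Place as right child of 56.
Insert 22: 22 < 103 → go left; 22 < 72 → go left; 22 < 23 → go left. Place as left child of 23.
Insert 58: 58 < 103 → go left; 58 < 72 → go left; 58 > 23 → go right; 58 > 56 → go right; 58 < 69 → go left. Place as left child of 69.
Insert 105: 105 > 103 → go right; 105 < 120 → go left; 105 < 118 → go left; 105 < 116 → go left; 105 < 115 → go left; 105 < 109 → go left; 105 < 107 → go left. Place as left child of 107.
Insert 114: 114 > 103 → go right; 114 < 120 → go left; 114 < 118 → go left; 114 < 116 → go left; 114 < 115 → go left; 114 > 109 → go right. Place as right child of 109.
Insert 41: 41 < 103 → go left; 41 < 72 → go left; 41 > 23 → go right; 41 < 56 → go left; 41 < 51 → go left. Place as left child of 51.
Insert 34: 34 < 103 → go left; 34 < 72 → go left; 34 > 23 → go right; 34 < 56 → go left; 34 < 51 → go left; 34 < 41 → go left. Place as left child of 41.
Insert 27: 27 < 103 → go left; 27 < 72 → go left; 27 > 23 → go right; 27 < 56 → go left; 27 < 51 → go left; 27 < 41 → go left; 27 < 34 → go left. Place as left child of 34.
Insert 85: 85 < 103 → go left; 85 > 72 → go right; 85 > 80 → go right; 85 < 93 → go left. Place as left child of 93.
Insert 63: 63 < 103 → go left; 63 < 72 → go left; 63 > 23 → go right; 63 > 56 → go right; 63 < 69 → go left; 63 > 58 → go right. Place as right child of 58.

The deepest node is 105 at depth 7.

7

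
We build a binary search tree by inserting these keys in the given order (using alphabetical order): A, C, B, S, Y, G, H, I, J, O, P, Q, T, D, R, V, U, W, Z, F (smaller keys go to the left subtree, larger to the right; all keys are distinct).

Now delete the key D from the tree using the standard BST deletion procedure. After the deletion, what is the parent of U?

Insert A: tree is empty, so A becomes the root.
Insert C: C > A → go right. Place as right child of A.
Insert B: B > A → go right; B < C → go left. Place as left child of C.
Insert S: S > A → go right; S > C → go right. Place as right child of C.
Insert Y: Y > A → go right; Y > C → go right; Y > S → go right. Place as right child of S.
Insert G: G > A → go right; G > C → go right; G < S → go left. Place as left child of S.
Insert H: H > A → go right; H > C → go right; H < S → go left; H > G → go right. Place as right child of G.
Insert I: I > A → go right; I > C → go right; I < S → go left; I > G → go right; I > H → go right. Place as right child of H.
Insert J: J > A → go right; J > C → go right; J < S → go left; J > G → go right; J > H → go right; J > I → go right. Place as right child of I.
Insert O: O > A → go right; O > C → go right; O < S → go left; O > G → go right; O > H → go right; O > I → go right; O > J → go right. Place as right child of J.
Insert P: P > A → go right; P > C → go right; P < S → go left; P > G → go right; P > H → go right; P > I → go right; P > J → go right; P > O → go right. Place as right child of O.
Insert Q: Q > A → go right; Q > C → go right; Q < S → go left; Q > G → go right; Q > H → go right; Q > I → go right; Q > J → go right; Q > O → go right; Q > P → go right. Place as right child of P.
Insert T: T > A → go right; T > C → go right; T > S → go right; T < Y → go left. Place as left child of Y.
Insert D: D > A → go right; D > C → go right; D < S → go left; D < G → go left. Place as left child of G.
Insert R: R > A → go right; R > C → go right; R < S → go left; R > G → go right; R > H → go right; R > I → go right; R > J → go right; R > O → go right; R > P → go right; R > Q → go right. Place as right child of Q.
Insert V: V > A → go right; V > C → go right; V > S → go right; V < Y → go left; V > T → go right. Place as right child of T.
Insert U: U > A → go right; U > C → go right; U > S → go right; U < Y → go left; U > T → go right; U < V → go left. Place as left child of V.
Insert W: W > A → go right; W > C → go right; W > S → go right; W < Y → go left; W > T → go right; W > V → go right. Place as right child of V.
Insert Z: Z > A → go right; Z > C → go right; Z > S → go right; Z > Y → go right. Place as right child of Y.
Insert F: F > A → go right; F > C → go right; F < S → go left; F < G → go left; F > D → go right. Place as right child of D.

Delete D (at most one child — splice it out).
After deletion, U's parent is V.

V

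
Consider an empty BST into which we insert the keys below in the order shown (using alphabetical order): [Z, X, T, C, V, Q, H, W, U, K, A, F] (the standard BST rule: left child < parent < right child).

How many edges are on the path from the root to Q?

4

Insert Z: tree is empty, so Z becomes the root.
Insert X: X < Z → go left. Place as left child of Z.
Insert T: T < Z → go left; T < X → go left. Place as left child of X.
Insert C: C < Z → go left; C < X → go left; C < T → go left. Place as left child of T.
Insert V: V < Z → go left; V < X → go left; V > T → go right. Place as right child of T.
Insert Q: Q < Z → go left; Q < X → go left; Q < T → go left; Q > C → go right. Place as right child of C.
Insert H: H < Z → go left; H < X → go left; H < T → go left; H > C → go right; H < Q → go left. Place as left child of Q.
Insert W: W < Z → go left; W < X → go left; W > T → go right; W > V → go right. Place as right child of V.
Insert U: U < Z → go left; U < X → go left; U > T → go right; U < V → go left. Place as left child of V.
Insert K: K < Z → go left; K < X → go left; K < T → go left; K > C → go right; K < Q → go left; K > H → go right. Place as right child of H.
Insert A: A < Z → go left; A < X → go left; A < T → go left; A < C → go left. Place as left child of C.
Insert F: F < Z → go left; F < X → go left; F < T → go left; F > C → go right; F < Q → go left; F < H → go left. Place as left child of H.

Path to Q: Z → X → T → C → Q, which is 4 edges.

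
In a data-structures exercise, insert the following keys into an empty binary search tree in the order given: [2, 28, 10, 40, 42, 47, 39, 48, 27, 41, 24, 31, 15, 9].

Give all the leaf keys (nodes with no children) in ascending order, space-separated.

9 15 31 41 48

Insert 2: tree is empty, so 2 becomes the root.
Insert 28: 28 > 2 → go right. Place as right child of 2.
Insert 10: 10 > 2 → go right; 10 < 28 → go left. Place as left child of 28.
Insert 40: 40 > 2 → go right; 40 > 28 → go right. Place as right child of 28.
Insert 42: 42 > 2 → go right; 42 > 28 → go right; 42 > 40 → go right. Place as right child of 40.
Insert 47: 47 > 2 → go right; 47 > 28 → go right; 47 > 40 → go right; 47 > 42 → go right. Place as right child of 42.
Insert 39: 39 > 2 → go right; 39 > 28 → go right; 39 < 40 → go left. Place as left child of 40.
Insert 48: 48 > 2 → go right; 48 > 28 → go right; 48 > 40 → go right; 48 > 42 → go right; 48 > 47 → go right. Place as right child of 47.
Insert 27: 27 > 2 → go right; 27 < 28 → go left; 27 > 10 → go right. Place as right child of 10.
Insert 41: 41 > 2 → go right; 41 > 28 → go right; 41 > 40 → go right; 41 < 42 → go left. Place as left child of 42.
Insert 24: 24 > 2 → go right; 24 < 28 → go left; 24 > 10 → go right; 24 < 27 → go left. Place as left child of 27.
Insert 31: 31 > 2 → go right; 31 > 28 → go right; 31 < 40 → go left; 31 < 39 → go left. Place as left child of 39.
Insert 15: 15 > 2 → go right; 15 < 28 → go left; 15 > 10 → go right; 15 < 27 → go left; 15 < 24 → go left. Place as left child of 24.
Insert 9: 9 > 2 → go right; 9 < 28 → go left; 9 < 10 → go left. Place as left child of 10.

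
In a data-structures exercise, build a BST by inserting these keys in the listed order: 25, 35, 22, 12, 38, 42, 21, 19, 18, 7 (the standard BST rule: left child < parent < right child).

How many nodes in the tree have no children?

Insert 25: tree is empty, so 25 becomes the root.
Insert 35: 35 > 25 → go right. Place as right child of 25.
Insert 22: 22 < 25 → go left. Place as left child of 25.
Insert 12: 12 < 25 → go left; 12 < 22 → go left. Place as left child of 22.
Insert 38: 38 > 25 → go right; 38 > 35 → go right. Place as right child of 35.
Insert 42: 42 > 25 → go right; 42 > 35 → go right; 42 > 38 → go right. Place as right child of 38.
Insert 21: 21 < 25 → go left; 21 < 22 → go left; 21 > 12 → go right. Place as right child of 12.
Insert 19: 19 < 25 → go left; 19 < 22 → go left; 19 > 12 → go right; 19 < 21 → go left. Place as left child of 21.
Insert 18: 18 < 25 → go left; 18 < 22 → go left; 18 > 12 → go right; 18 < 21 → go left; 18 < 19 → go left. Place as left child of 19.
Insert 7: 7 < 25 → go left; 7 < 22 → go left; 7 < 12 → go left. Place as left child of 12.

Leaves: 7, 18, 42 — 3 in total.

3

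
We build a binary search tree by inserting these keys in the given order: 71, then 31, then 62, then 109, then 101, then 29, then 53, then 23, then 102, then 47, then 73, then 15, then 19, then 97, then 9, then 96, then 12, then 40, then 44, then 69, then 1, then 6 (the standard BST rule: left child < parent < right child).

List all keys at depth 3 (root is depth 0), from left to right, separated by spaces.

23 53 69 73 102

Insert 71: tree is empty, so 71 becomes the root.
Insert 31: 31 < 71 → go left. Place as left child of 71.
Insert 62: 62 < 71 → go left; 62 > 31 → go right. Place as right child of 31.
Insert 109: 109 > 71 → go right. Place as right child of 71.
Insert 101: 101 > 71 → go right; 101 < 109 → go left. Place as left child of 109.
Insert 29: 29 < 71 → go left; 29 < 31 → go left. Place as left child of 31.
Insert 53: 53 < 71 → go left; 53 > 31 → go right; 53 < 62 → go left. Place as left child of 62.
Insert 23: 23 < 71 → go left; 23 < 31 → go left; 23 < 29 → go left. Place as left child of 29.
Insert 102: 102 > 71 → go right; 102 < 109 → go left; 102 > 101 → go right. Place as right child of 101.
Insert 47: 47 < 71 → go left; 47 > 31 → go right; 47 < 62 → go left; 47 < 53 → go left. Place as left child of 53.
Insert 73: 73 > 71 → go right; 73 < 109 → go left; 73 < 101 → go left. Place as left child of 101.
Insert 15: 15 < 71 → go left; 15 < 31 → go left; 15 < 29 → go left; 15 < 23 → go left. Place as left child of 23.
Insert 19: 19 < 71 → go left; 19 < 31 → go left; 19 < 29 → go left; 19 < 23 → go left; 19 > 15 → go right. Place as right child of 15.
Insert 97: 97 > 71 → go right; 97 < 109 → go left; 97 < 101 → go left; 97 > 73 → go right. Place as right child of 73.
Insert 9: 9 < 71 → go left; 9 < 31 → go left; 9 < 29 → go left; 9 < 23 → go left; 9 < 15 → go left. Place as left child of 15.
Insert 96: 96 > 71 → go right; 96 < 109 → go left; 96 < 101 → go left; 96 > 73 → go right; 96 < 97 → go left. Place as left child of 97.
Insert 12: 12 < 71 → go left; 12 < 31 → go left; 12 < 29 → go left; 12 < 23 → go left; 12 < 15 → go left; 12 > 9 → go right. Place as right child of 9.
Insert 40: 40 < 71 → go left; 40 > 31 → go right; 40 < 62 → go left; 40 < 53 → go left; 40 < 47 → go left. Place as left child of 47.
Insert 44: 44 < 71 → go left; 44 > 31 → go right; 44 < 62 → go left; 44 < 53 → go left; 44 < 47 → go left; 44 > 40 → go right. Place as right child of 40.
Insert 69: 69 < 71 → go left; 69 > 31 → go right; 69 > 62 → go right. Place as right child of 62.
Insert 1: 1 < 71 → go left; 1 < 31 → go left; 1 < 29 → go left; 1 < 23 → go left; 1 < 15 → go left; 1 < 9 → go left. Place as left child of 9.
Insert 6: 6 < 71 → go left; 6 < 31 → go left; 6 < 29 → go left; 6 < 23 → go left; 6 < 15 → go left; 6 < 9 → go left; 6 > 1 → go right. Place as right child of 1.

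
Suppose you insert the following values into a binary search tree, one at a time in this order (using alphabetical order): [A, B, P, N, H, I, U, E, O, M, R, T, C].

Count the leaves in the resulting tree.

4

A: root
B: right child of A (depth 1)
P: right child of B (depth 2)
N: left child of P (depth 3)
H: left child of N (depth 4)
I: right child of H (depth 5)
U: right child of P (depth 3)
E: left child of H (depth 5)
O: right child of N (depth 4)
M: right child of I (depth 6)
R: left child of U (depth 4)
T: right child of R (depth 5)
C: left child of E (depth 6)

Leaves: C, M, O, T — 4 in total.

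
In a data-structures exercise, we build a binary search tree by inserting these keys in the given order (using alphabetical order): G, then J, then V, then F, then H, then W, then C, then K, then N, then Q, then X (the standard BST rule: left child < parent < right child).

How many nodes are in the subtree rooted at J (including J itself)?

8

Resulting structure (node: left, right):
  G: L=F, R=J
  J: L=H, R=V
  V: L=K, R=W
  F: L=C, R=–
  H: L=–, R=–
  W: L=–, R=X
  C: L=–, R=–
  K: L=–, R=N
  N: L=–, R=Q
  Q: L=–, R=–
  X: L=–, R=–

Subtree rooted at J contains: J, H, V, K, N, Q, W, X — 8 nodes.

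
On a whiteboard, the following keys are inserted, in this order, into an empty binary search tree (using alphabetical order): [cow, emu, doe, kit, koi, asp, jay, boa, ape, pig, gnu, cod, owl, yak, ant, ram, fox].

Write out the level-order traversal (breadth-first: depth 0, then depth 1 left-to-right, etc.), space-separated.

Insert cow: tree is empty, so cow becomes the root.
Insert emu: emu > cow → go right. Place as right child of cow.
Insert doe: doe > cow → go right; doe < emu → go left. Place as left child of emu.
Insert kit: kit > cow → go right; kit > emu → go right. Place as right child of emu.
Insert koi: koi > cow → go right; koi > emu → go right; koi > kit → go right. Place as right child of kit.
Insert asp: asp < cow → go left. Place as left child of cow.
Insert jay: jay > cow → go right; jay > emu → go right; jay < kit → go left. Place as left child of kit.
Insert boa: boa < cow → go left; boa > asp → go right. Place as right child of asp.
Insert ape: ape < cow → go left; ape < asp → go left. Place as left child of asp.
Insert pig: pig > cow → go right; pig > emu → go right; pig > kit → go right; pig > koi → go right. Place as right child of koi.
Insert gnu: gnu > cow → go right; gnu > emu → go right; gnu < kit → go left; gnu < jay → go left. Place as left child of jay.
Insert cod: cod < cow → go left; cod > asp → go right; cod > boa → go right. Place as right child of boa.
Insert owl: owl > cow → go right; owl > emu → go right; owl > kit → go right; owl > koi → go right; owl < pig → go left. Place as left child of pig.
Insert yak: yak > cow → go right; yak > emu → go right; yak > kit → go right; yak > koi → go right; yak > pig → go right. Place as right child of pig.
Insert ant: ant < cow → go left; ant < asp → go left; ant < ape → go left. Place as left child of ape.
Insert ram: ram > cow → go right; ram > emu → go right; ram > kit → go right; ram > koi → go right; ram > pig → go right; ram < yak → go left. Place as left child of yak.
Insert fox: fox > cow → go right; fox > emu → go right; fox < kit → go left; fox < jay → go left; fox < gnu → go left. Place as left child of gnu.

cow asp emu ape boa doe kit ant cod jay koi gnu pig fox owl yak ram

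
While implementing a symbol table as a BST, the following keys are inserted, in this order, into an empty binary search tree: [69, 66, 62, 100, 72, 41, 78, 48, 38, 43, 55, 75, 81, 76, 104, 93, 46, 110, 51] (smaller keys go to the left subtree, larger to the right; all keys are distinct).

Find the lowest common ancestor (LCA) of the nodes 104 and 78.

69: root
66: left child of 69 (depth 1)
62: left child of 66 (depth 2)
100: right child of 69 (depth 1)
72: left child of 100 (depth 2)
41: left child of 62 (depth 3)
78: right child of 72 (depth 3)
48: right child of 41 (depth 4)
38: left child of 41 (depth 4)
43: left child of 48 (depth 5)
55: right child of 48 (depth 5)
75: left child of 78 (depth 4)
81: right child of 78 (depth 4)
76: right child of 75 (depth 5)
104: right child of 100 (depth 2)
93: right child of 81 (depth 5)
46: right child of 43 (depth 6)
110: right child of 104 (depth 3)
51: left child of 55 (depth 6)

Path to 104: 69 → 100 → 104
Path to 78: 69 → 100 → 72 → 78
The paths share a prefix ending at 100, then split left and right.

100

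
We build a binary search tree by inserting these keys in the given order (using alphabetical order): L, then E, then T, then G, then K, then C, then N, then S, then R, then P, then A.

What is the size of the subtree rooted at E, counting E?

5

Insert L: tree is empty, so L becomes the root.
Insert E: E < L → go left. Place as left child of L.
Insert T: T > L → go right. Place as right child of L.
Insert G: G < L → go left; G > E → go right. Place as right child of E.
Insert K: K < L → go left; K > E → go right; K > G → go right. Place as right child of G.
Insert C: C < L → go left; C < E → go left. Place as left child of E.
Insert N: N > L → go right; N < T → go left. Place as left child of T.
Insert S: S > L → go right; S < T → go left; S > N → go right. Place as right child of N.
Insert R: R > L → go right; R < T → go left; R > N → go right; R < S → go left. Place as left child of S.
Insert P: P > L → go right; P < T → go left; P > N → go right; P < S → go left; P < R → go left. Place as left child of R.
Insert A: A < L → go left; A < E → go left; A < C → go left. Place as left child of C.

Subtree rooted at E contains: E, C, A, G, K — 5 nodes.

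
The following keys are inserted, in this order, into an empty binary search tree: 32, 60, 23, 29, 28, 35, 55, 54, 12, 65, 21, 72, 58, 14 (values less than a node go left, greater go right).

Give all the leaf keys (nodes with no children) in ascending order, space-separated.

Resulting structure (node: left, right):
  32: L=23, R=60
  60: L=35, R=65
  23: L=12, R=29
  29: L=28, R=–
  28: L=–, R=–
  35: L=–, R=55
  55: L=54, R=58
  54: L=–, R=–
  12: L=–, R=21
  65: L=–, R=72
  21: L=14, R=–
  72: L=–, R=–
  58: L=–, R=–
  14: L=–, R=–

14 28 54 58 72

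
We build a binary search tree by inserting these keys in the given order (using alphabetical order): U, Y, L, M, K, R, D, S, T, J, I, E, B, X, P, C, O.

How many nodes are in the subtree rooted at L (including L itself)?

14

Resulting structure (node: left, right):
  U: L=L, R=Y
  Y: L=X, R=–
  L: L=K, R=M
  M: L=–, R=R
  K: L=D, R=–
  R: L=P, R=S
  D: L=B, R=J
  S: L=–, R=T
  T: L=–, R=–
  J: L=I, R=–
  I: L=E, R=–
  E: L=–, R=–
  B: L=–, R=C
  X: L=–, R=–
  P: L=O, R=–
  C: L=–, R=–
  O: L=–, R=–

Subtree rooted at L contains: L, K, D, B, C, J, I, E, M, R, P, O, S, T — 14 nodes.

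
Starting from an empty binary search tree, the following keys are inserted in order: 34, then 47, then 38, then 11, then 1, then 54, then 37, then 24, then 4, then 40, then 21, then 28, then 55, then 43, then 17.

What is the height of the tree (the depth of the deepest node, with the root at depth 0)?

34: root
47: right child of 34 (depth 1)
38: left child of 47 (depth 2)
11: left child of 34 (depth 1)
1: left child of 11 (depth 2)
54: right child of 47 (depth 2)
37: left child of 38 (depth 3)
24: right child of 11 (depth 2)
4: right child of 1 (depth 3)
40: right child of 38 (depth 3)
21: left child of 24 (depth 3)
28: right child of 24 (depth 3)
55: right child of 54 (depth 3)
43: right child of 40 (depth 4)
17: left child of 21 (depth 4)

The deepest node is 43 at depth 4.

4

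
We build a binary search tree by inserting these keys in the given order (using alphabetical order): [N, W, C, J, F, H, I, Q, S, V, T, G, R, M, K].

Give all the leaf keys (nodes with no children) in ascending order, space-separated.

G I K R T

Insert N: tree is empty, so N becomes the root.
Insert W: W > N → go right. Place as right child of N.
Insert C: C < N → go left. Place as left child of N.
Insert J: J < N → go left; J > C → go right. Place as right child of C.
Insert F: F < N → go left; F > C → go right; F < J → go left. Place as left child of J.
Insert H: H < N → go left; H > C → go right; H < J → go left; H > F → go right. Place as right child of F.
Insert I: I < N → go left; I > C → go right; I < J → go left; I > F → go right; I > H → go right. Place as right child of H.
Insert Q: Q > N → go right; Q < W → go left. Place as left child of W.
Insert S: S > N → go right; S < W → go left; S > Q → go right. Place as right child of Q.
Insert V: V > N → go right; V < W → go left; V > Q → go right; V > S → go right. Place as right child of S.
Insert T: T > N → go right; T < W → go left; T > Q → go right; T > S → go right; T < V → go left. Place as left child of V.
Insert G: G < N → go left; G > C → go right; G < J → go left; G > F → go right; G < H → go left. Place as left child of H.
Insert R: R > N → go right; R < W → go left; R > Q → go right; R < S → go left. Place as left child of S.
Insert M: M < N → go left; M > C → go right; M > J → go right. Place as right child of J.
Insert K: K < N → go left; K > C → go right; K > J → go right; K < M → go left. Place as left child of M.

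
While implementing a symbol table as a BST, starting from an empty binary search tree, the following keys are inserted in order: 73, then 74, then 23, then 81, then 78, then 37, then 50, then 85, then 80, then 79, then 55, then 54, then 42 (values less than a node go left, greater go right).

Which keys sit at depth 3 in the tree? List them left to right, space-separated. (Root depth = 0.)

Resulting structure (node: left, right):
  73: L=23, R=74
  74: L=–, R=81
  23: L=–, R=37
  81: L=78, R=85
  78: L=–, R=80
  37: L=–, R=50
  50: L=42, R=55
  85: L=–, R=–
  80: L=79, R=–
  79: L=–, R=–
  55: L=54, R=–
  54: L=–, R=–
  42: L=–, R=–

50 78 85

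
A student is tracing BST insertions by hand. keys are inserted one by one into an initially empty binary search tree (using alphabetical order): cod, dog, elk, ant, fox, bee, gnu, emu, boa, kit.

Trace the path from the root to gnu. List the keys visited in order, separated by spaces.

cod: root
dog: right child of cod (depth 1)
elk: right child of dog (depth 2)
ant: left child of cod (depth 1)
fox: right child of elk (depth 3)
bee: right child of ant (depth 2)
gnu: right child of fox (depth 4)
emu: left child of fox (depth 4)
boa: right child of bee (depth 3)
kit: right child of gnu (depth 5)

cod dog elk fox gnu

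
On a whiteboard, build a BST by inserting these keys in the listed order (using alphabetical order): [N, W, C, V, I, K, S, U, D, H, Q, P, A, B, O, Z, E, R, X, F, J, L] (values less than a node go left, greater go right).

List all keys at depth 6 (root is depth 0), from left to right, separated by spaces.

F O

N: root
W: right child of N (depth 1)
C: left child of N (depth 1)
V: left child of W (depth 2)
I: right child of C (depth 2)
K: right child of I (depth 3)
S: left child of V (depth 3)
U: right child of S (depth 4)
D: left child of I (depth 3)
H: right child of D (depth 4)
Q: left child of S (depth 4)
P: left child of Q (depth 5)
A: left child of C (depth 2)
B: right child of A (depth 3)
O: left child of P (depth 6)
Z: right child of W (depth 2)
E: left child of H (depth 5)
R: right child of Q (depth 5)
X: left child of Z (depth 3)
F: right child of E (depth 6)
J: left child of K (depth 4)
L: right child of K (depth 4)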